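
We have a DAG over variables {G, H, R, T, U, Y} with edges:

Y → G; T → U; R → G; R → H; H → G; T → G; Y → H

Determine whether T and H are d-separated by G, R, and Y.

3 paths connect T and H; each must be blocked for d-separation to hold:
Path 1: T → G ← R → H
  R is a fork here and R is conditioned on, so the path is blocked at R.
Path 2: T → G ← H
  G is a collider and G is conditioned on, which opens it — no node blocks this path, so it is active.
Path 3: T → G ← Y → H
  Y is a fork here and Y is conditioned on, so the path is blocked at Y.
Since the path T → G ← H is active, T and H are not d-separated given {G, R, Y}.

No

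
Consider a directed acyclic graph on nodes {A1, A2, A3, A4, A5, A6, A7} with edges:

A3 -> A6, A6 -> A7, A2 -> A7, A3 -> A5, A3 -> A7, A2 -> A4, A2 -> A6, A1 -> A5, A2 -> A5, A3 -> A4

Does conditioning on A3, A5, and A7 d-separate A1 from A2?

No

We examine all 6 paths between A1 and A2:
Path 1: A1 → A5 ← A2
  A5 is a collider and A5 is conditioned on, which opens it — no node blocks this path, so it is active.
Path 2: A1 → A5 ← A3 → A4 ← A2
  A3 is a fork here and A3 is conditioned on, so the path is blocked at A3.
Path 3: A1 → A5 ← A3 → A7 ← A2
  A3 is a fork here and A3 is conditioned on, so the path is blocked at A3.
Path 4: A1 → A5 ← A3 → A7 ← A6 ← A2
  A3 is a fork here and A3 is conditioned on, so the path is blocked at A3.
Path 5: A1 → A5 ← A3 → A6 ← A2
  A3 is a fork here and A3 is conditioned on, so the path is blocked at A3.
Path 6: A1 → A5 ← A3 → A6 → A7 ← A2
  A3 is a fork here and A3 is conditioned on, so the path is blocked at A3.
Because an active path exists, A1 and A2 are not d-separated.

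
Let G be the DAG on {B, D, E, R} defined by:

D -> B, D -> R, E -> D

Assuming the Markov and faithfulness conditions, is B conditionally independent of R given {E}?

Only one path connects B and R:
Path 1: B ← D → R
  D is a fork and D is not conditioned on — no node blocks this path, so it is active.
Because an active path exists, B and R are not d-separated.

No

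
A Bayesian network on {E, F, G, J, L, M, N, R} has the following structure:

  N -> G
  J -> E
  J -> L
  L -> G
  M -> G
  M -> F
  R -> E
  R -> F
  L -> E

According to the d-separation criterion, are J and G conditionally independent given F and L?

Yes

We examine all 4 paths between J and G:
  1. J → E ← R → F ← M → G — E:collider[blocks]; R:fork[open]; F:collider[open]; M:fork[open] ⇒ blocked
  2. J → E ← L → G — E:collider[blocks]; L:fork[blocks] ⇒ blocked
  3. J → L → G — L:chain[blocks] ⇒ blocked
  4. J → L → E ← R → F ← M → G — L:chain[blocks]; E:collider[blocks]; R:fork[open]; F:collider[open]; M:fork[open] ⇒ blocked
Since every path is blocked, d-separation holds.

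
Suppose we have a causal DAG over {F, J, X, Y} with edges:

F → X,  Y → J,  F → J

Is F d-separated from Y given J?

No — F and Y are not d-separated given {J}.

There is one path between F and Y:
Path 1: F → J ← Y
  J is a collider and J is conditioned on, which opens it — no node blocks this path, so it is active.
Because an active path exists, F and Y are not d-separated.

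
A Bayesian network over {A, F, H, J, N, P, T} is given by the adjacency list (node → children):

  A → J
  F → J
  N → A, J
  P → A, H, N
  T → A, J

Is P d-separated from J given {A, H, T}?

No

Enumerating the 6 paths from P to J and testing each for blocking by {A, H, T}:
Path 1: P → N → J
  N is a chain and N is not conditioned on — no node blocks this path, so it is active.
Path 2: P → N → A ← T → J
  T is a fork here and T is conditioned on, so the path is blocked at T.
Path 3: P → N → A → J
  A is a chain here and A is conditioned on, so the path is blocked at A.
Path 4: P → A ← N → J
  A is a collider and A is conditioned on, which opens it; N is a fork and N is not conditioned on — no node blocks this path, so it is active.
Path 5: P → A ← T → J
  T is a fork here and T is conditioned on, so the path is blocked at T.
Path 6: P → A → J
  A is a chain here and A is conditioned on, so the path is blocked at A.
At least one path is unblocked, so d-separation fails.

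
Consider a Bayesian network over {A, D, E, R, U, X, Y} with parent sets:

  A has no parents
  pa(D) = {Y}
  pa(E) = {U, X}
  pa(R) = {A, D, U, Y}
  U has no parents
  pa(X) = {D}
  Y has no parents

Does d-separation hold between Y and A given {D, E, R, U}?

We examine all 3 paths between Y and A:
  1. Y → R ← A — R:collider[open] ⇒ active
  2. Y → D → R ← A — D:chain[blocks]; R:collider[open] ⇒ blocked
  3. Y → D → X → E ← U → R ← A — D:chain[blocks]; X:chain[open]; E:collider[open]; U:fork[blocks]; R:collider[open] ⇒ blocked
Since the path Y → R ← A is active, Y and A are not d-separated given {D, E, R, U}.

No — Y and A are not d-separated given {D, E, R, U}.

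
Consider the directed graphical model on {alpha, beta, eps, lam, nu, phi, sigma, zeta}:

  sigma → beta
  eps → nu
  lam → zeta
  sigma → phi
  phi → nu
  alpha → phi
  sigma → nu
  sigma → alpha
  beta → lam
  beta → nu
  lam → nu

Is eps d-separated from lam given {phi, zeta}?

Yes

We examine all 5 paths between eps and lam:
  1. eps → nu ← phi ← alpha ← sigma → beta → lam — nu:collider[blocks]; phi:chain[blocks]; alpha:chain[open]; sigma:fork[open]; beta:chain[open] ⇒ blocked
  2. eps → nu ← phi ← sigma → beta → lam — nu:collider[blocks]; phi:chain[blocks]; sigma:fork[open]; beta:chain[open] ⇒ blocked
  3. eps → nu ← beta → lam — nu:collider[blocks]; beta:fork[open] ⇒ blocked
  4. eps → nu ← lam — nu:collider[blocks] ⇒ blocked
  5. eps → nu ← sigma → beta → lam — nu:collider[blocks]; sigma:fork[open]; beta:chain[open] ⇒ blocked
Since every path is blocked, d-separation holds.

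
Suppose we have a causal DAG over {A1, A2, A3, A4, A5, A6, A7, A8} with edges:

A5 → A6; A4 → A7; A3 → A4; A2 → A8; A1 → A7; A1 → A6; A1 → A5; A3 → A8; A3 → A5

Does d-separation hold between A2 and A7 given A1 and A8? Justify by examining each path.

Enumerating the 3 paths from A2 to A7 and testing each for blocking by {A1, A8}:
Path 1: A2 → A8 ← A3 → A4 → A7
  A8 is a collider and A8 is conditioned on, which opens it; A3 is a fork and A3 is not conditioned on; A4 is a chain and A4 is not conditioned on — no node blocks this path, so it is active.
Path 2: A2 → A8 ← A3 → A5 → A6 ← A1 → A7
  A6 is a collider here and neither A6 nor any of its descendants is conditioned on, so the collider stays closed — the path is blocked at A6.
Path 3: A2 → A8 ← A3 → A5 ← A1 → A7
  A5 is a collider here and neither A5 nor any of its descendants is conditioned on, so the collider stays closed — the path is blocked at A5.
Since the path A2 → A8 ← A3 → A4 → A7 is active, A2 and A7 are not d-separated given {A1, A8}.

No — A2 and A7 are not d-separated given {A1, A8}.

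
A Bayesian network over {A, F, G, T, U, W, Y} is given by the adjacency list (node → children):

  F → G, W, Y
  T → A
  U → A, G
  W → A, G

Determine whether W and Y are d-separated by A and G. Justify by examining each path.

No

Enumerating the 3 paths from W to Y and testing each for blocking by {A, G}:
  1. W ← F → Y — F:fork[open] ⇒ active
  2. W → A ← U → G ← F → Y — A:collider[open]; U:fork[open]; G:collider[open]; F:fork[open] ⇒ active
  3. W → G ← F → Y — G:collider[open]; F:fork[open] ⇒ active
Because an active path exists, W and Y are not d-separated.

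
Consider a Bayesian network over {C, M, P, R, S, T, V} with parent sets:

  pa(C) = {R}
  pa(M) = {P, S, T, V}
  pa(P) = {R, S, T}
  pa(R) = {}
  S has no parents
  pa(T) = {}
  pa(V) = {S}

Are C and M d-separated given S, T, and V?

No

4 paths connect C and M; each must be blocked for d-separation to hold:
Path 1: C ← R → P ← S → V → M
  P is a collider here and neither P nor any of its descendants is conditioned on, so the collider stays closed — the path is blocked at P.
Path 2: C ← R → P ← S → M
  P is a collider here and neither P nor any of its descendants is conditioned on, so the collider stays closed — the path is blocked at P.
Path 3: C ← R → P ← T → M
  P is a collider here and neither P nor any of its descendants is conditioned on, so the collider stays closed — the path is blocked at P.
Path 4: C ← R → P → M
  R is a fork and R is not conditioned on; P is a chain and P is not conditioned on — no node blocks this path, so it is active.
Since the path C ← R → P → M is active, C and M are not d-separated given {S, T, V}.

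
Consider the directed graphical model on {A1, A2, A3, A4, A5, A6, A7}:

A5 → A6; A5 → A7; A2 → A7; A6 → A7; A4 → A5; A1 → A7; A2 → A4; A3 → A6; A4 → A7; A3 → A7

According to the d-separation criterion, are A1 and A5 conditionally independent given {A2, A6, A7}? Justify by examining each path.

No — A1 and A5 are not d-separated given {A2, A6, A7}.

Enumerating the 5 paths from A1 to A5 and testing each for blocking by {A2, A6, A7}:
Path 1: A1 → A7 ← A4 → A5
  A7 is a collider and A7 is conditioned on, which opens it; A4 is a fork and A4 is not conditioned on — no node blocks this path, so it is active.
Path 2: A1 → A7 ← A2 → A4 → A5
  A2 is a fork here and A2 is conditioned on, so the path is blocked at A2.
Path 3: A1 → A7 ← A3 → A6 ← A5
  A7 is a collider and A7 is conditioned on, which opens it; A3 is a fork and A3 is not conditioned on; A6 is a collider and A6 is conditioned on, which opens it — no node blocks this path, so it is active.
Path 4: A1 → A7 ← A6 ← A5
  A6 is a chain here and A6 is conditioned on, so the path is blocked at A6.
Path 5: A1 → A7 ← A5
  A7 is a collider and A7 is conditioned on, which opens it — no node blocks this path, so it is active.
At least one path is unblocked, so d-separation fails.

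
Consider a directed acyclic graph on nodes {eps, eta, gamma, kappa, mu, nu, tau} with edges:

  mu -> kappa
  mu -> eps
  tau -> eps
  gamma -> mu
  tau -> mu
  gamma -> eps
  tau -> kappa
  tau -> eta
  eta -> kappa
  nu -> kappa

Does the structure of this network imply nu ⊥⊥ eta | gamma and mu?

Yes

Enumerating the 5 paths from nu to eta and testing each for blocking by {gamma, mu}:
Path 1: nu → kappa ← mu ← tau → eta
  kappa is a collider here and neither kappa nor any of its descendants is conditioned on, so the collider stays closed — the path is blocked at kappa.
Path 2: nu → kappa ← mu ← gamma → eps ← tau → eta
  kappa is a collider here and neither kappa nor any of its descendants is conditioned on, so the collider stays closed — the path is blocked at kappa.
Path 3: nu → kappa ← mu → eps ← tau → eta
  kappa is a collider here and neither kappa nor any of its descendants is conditioned on, so the collider stays closed — the path is blocked at kappa.
Path 4: nu → kappa ← tau → eta
  kappa is a collider here and neither kappa nor any of its descendants is conditioned on, so the collider stays closed — the path is blocked at kappa.
Path 5: nu → kappa ← eta
  kappa is a collider here and neither kappa nor any of its descendants is conditioned on, so the collider stays closed — the path is blocked at kappa.
Since every path is blocked, d-separation holds.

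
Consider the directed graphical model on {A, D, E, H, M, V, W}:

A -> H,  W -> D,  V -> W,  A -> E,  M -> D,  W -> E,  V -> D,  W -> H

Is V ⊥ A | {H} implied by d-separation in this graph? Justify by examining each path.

We examine all 4 paths between V and A:
Path 1: V → D ← W → H ← A
  D is a collider here and neither D nor any of its descendants is conditioned on, so the collider stays closed — the path is blocked at D.
Path 2: V → D ← W → E ← A
  D is a collider here and neither D nor any of its descendants is conditioned on, so the collider stays closed — the path is blocked at D.
Path 3: V → W → H ← A
  W is a chain and W is not conditioned on; H is a collider and H is conditioned on, which opens it — no node blocks this path, so it is active.
Path 4: V → W → E ← A
  E is a collider here and neither E nor any of its descendants is conditioned on, so the collider stays closed — the path is blocked at E.
Because an active path exists, V and A are not d-separated.

No — V and A are not d-separated given {H}.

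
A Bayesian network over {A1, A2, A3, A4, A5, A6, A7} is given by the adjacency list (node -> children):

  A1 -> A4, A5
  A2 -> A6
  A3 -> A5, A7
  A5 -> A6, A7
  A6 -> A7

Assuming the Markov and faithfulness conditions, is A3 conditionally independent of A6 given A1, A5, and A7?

4 paths connect A3 and A6; each must be blocked for d-separation to hold:
Path 1: A3 → A7 ← A6
  A7 is a collider and A7 is conditioned on, which opens it — no node blocks this path, so it is active.
Path 2: A3 → A7 ← A5 → A6
  A5 is a fork here and A5 is conditioned on, so the path is blocked at A5.
Path 3: A3 → A5 → A6
  A5 is a chain here and A5 is conditioned on, so the path is blocked at A5.
Path 4: A3 → A5 → A7 ← A6
  A5 is a chain here and A5 is conditioned on, so the path is blocked at A5.
Since the path A3 → A7 ← A6 is active, A3 and A6 are not d-separated given {A1, A5, A7}.

No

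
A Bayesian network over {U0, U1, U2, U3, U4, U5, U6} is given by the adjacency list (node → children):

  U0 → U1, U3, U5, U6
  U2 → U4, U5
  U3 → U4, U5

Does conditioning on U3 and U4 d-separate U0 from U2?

Yes — U0 and U2 are d-separated given {U3, U4}.

4 paths connect U0 and U2; each must be blocked for d-separation to hold:
Path 1: U0 → U3 → U4 ← U2
  U3 is a chain here and U3 is conditioned on, so the path is blocked at U3.
Path 2: U0 → U3 → U5 ← U2
  U3 is a chain here and U3 is conditioned on, so the path is blocked at U3.
Path 3: U0 → U5 ← U3 → U4 ← U2
  U5 is a collider here and neither U5 nor any of its descendants is conditioned on, so the collider stays closed — the path is blocked at U5.
Path 4: U0 → U5 ← U2
  U5 is a collider here and neither U5 nor any of its descendants is conditioned on, so the collider stays closed — the path is blocked at U5.
Since every path is blocked, d-separation holds.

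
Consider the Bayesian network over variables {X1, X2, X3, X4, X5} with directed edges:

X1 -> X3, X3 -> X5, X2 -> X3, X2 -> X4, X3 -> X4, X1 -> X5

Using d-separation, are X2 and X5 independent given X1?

No

Enumerating the 4 paths from X2 to X5 and testing each for blocking by {X1}:
Path 1: X2 → X3 → X5
  X3 is a chain and X3 is not conditioned on — no node blocks this path, so it is active.
Path 2: X2 → X3 ← X1 → X5
  X3 is a collider here and neither X3 nor any of its descendants is conditioned on, so the collider stays closed — the path is blocked at X3.
Path 3: X2 → X4 ← X3 → X5
  X4 is a collider here and neither X4 nor any of its descendants is conditioned on, so the collider stays closed — the path is blocked at X4.
Path 4: X2 → X4 ← X3 ← X1 → X5
  X4 is a collider here and neither X4 nor any of its descendants is conditioned on, so the collider stays closed — the path is blocked at X4.
Because an active path exists, X2 and X5 are not d-separated.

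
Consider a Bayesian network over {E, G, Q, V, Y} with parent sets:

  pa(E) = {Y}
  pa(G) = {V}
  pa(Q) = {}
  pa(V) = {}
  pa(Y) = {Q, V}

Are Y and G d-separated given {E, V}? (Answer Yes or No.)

Yes

Only one path connects Y and G:
Path 1: Y ← V → G
  V is a fork here and V is conditioned on, so the path is blocked at V.
Since every path is blocked, d-separation holds.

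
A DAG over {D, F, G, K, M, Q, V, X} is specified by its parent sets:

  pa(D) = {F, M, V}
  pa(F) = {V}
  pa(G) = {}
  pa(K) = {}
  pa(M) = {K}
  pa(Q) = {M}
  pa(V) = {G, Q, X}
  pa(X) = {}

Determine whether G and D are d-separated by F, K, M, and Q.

No — G and D are not d-separated given {F, K, M, Q}.

There are 3 undirected paths between G and D; checking each against the conditioning set {F, K, M, Q}:
  1. G → V → F → D — V:chain[open]; F:chain[blocks] ⇒ blocked
  2. G → V ← Q ← M → D — V:collider[open]; Q:chain[blocks]; M:fork[blocks] ⇒ blocked
  3. G → V → D — V:chain[open] ⇒ active
Since the path G → V → D is active, G and D are not d-separated given {F, K, M, Q}.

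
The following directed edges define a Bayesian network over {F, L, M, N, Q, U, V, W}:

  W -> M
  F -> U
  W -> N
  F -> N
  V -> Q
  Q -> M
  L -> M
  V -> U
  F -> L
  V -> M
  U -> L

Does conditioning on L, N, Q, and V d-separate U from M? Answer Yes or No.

6 paths connect U and M; each must be blocked for d-separation to hold:
Path 1: U ← V → Q → M
  V is a fork here and V is conditioned on, so the path is blocked at V.
Path 2: U ← V → M
  V is a fork here and V is conditioned on, so the path is blocked at V.
Path 3: U ← F → N ← W → M
  F is a fork and F is not conditioned on; N is a collider and N is conditioned on, which opens it; W is a fork and W is not conditioned on — no node blocks this path, so it is active.
Path 4: U ← F → L → M
  L is a chain here and L is conditioned on, so the path is blocked at L.
Path 5: U → L ← F → N ← W → M
  L is a collider and L is conditioned on, which opens it; F is a fork and F is not conditioned on; N is a collider and N is conditioned on, which opens it; W is a fork and W is not conditioned on — no node blocks this path, so it is active.
Path 6: U → L → M
  L is a chain here and L is conditioned on, so the path is blocked at L.
Because an active path exists, U and M are not d-separated.

No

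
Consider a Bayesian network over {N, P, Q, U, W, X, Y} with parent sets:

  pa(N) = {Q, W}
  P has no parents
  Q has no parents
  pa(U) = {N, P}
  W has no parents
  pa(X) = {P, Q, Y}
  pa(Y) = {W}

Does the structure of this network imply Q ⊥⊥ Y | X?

There are 4 undirected paths between Q and Y; checking each against the conditioning set {X}:
  1. Q → N ← W → Y — N:collider[blocks]; W:fork[open] ⇒ blocked
  2. Q → N → U ← P → X ← Y — N:chain[open]; U:collider[blocks]; P:fork[open]; X:collider[open] ⇒ blocked
  3. Q → X ← P → U ← N ← W → Y — X:collider[open]; P:fork[open]; U:collider[blocks]; N:chain[open]; W:fork[open] ⇒ blocked
  4. Q → X ← Y — X:collider[open] ⇒ active
Because an active path exists, Q and Y are not d-separated.

No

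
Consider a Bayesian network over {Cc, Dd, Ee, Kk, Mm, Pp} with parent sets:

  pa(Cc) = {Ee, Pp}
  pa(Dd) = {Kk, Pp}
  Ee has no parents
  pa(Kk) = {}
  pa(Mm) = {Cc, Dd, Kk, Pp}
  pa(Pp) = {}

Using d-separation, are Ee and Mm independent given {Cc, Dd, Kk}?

No — Ee and Mm are not d-separated given {Cc, Dd, Kk}.

There are 4 undirected paths between Ee and Mm; checking each against the conditioning set {Cc, Dd, Kk}:
Path 1: Ee → Cc ← Pp → Dd ← Kk → Mm
  Kk is a fork here and Kk is conditioned on, so the path is blocked at Kk.
Path 2: Ee → Cc ← Pp → Dd → Mm
  Dd is a chain here and Dd is conditioned on, so the path is blocked at Dd.
Path 3: Ee → Cc ← Pp → Mm
  Cc is a collider and Cc is conditioned on, which opens it; Pp is a fork and Pp is not conditioned on — no node blocks this path, so it is active.
Path 4: Ee → Cc → Mm
  Cc is a chain here and Cc is conditioned on, so the path is blocked at Cc.
At least one path is unblocked, so d-separation fails.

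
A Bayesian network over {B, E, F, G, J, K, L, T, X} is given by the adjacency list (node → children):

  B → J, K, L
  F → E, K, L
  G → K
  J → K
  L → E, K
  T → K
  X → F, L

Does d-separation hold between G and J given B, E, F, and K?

Enumerating the 6 paths from G to J and testing each for blocking by {B, E, F, K}:
Path 1: G → K ← F ← X → L ← B → J
  F is a chain here and F is conditioned on, so the path is blocked at F.
Path 2: G → K ← F → L ← B → J
  F is a fork here and F is conditioned on, so the path is blocked at F.
Path 3: G → K ← F → E ← L ← B → J
  F is a fork here and F is conditioned on, so the path is blocked at F.
Path 4: G → K ← B → J
  B is a fork here and B is conditioned on, so the path is blocked at B.
Path 5: G → K ← J
  K is a collider and K is conditioned on, which opens it — no node blocks this path, so it is active.
Path 6: G → K ← L ← B → J
  B is a fork here and B is conditioned on, so the path is blocked at B.
Since the path G → K ← J is active, G and J are not d-separated given {B, E, F, K}.

No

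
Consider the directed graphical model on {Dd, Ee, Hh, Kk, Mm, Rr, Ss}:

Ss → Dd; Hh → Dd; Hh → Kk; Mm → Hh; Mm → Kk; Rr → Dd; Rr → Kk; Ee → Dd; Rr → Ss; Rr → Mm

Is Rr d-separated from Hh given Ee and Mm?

Yes

There are 6 undirected paths between Rr and Hh; checking each against the conditioning set {Ee, Mm}:
  1. Rr → Ss → Dd ← Hh — Ss:chain[open]; Dd:collider[blocks] ⇒ blocked
  2. Rr → Mm → Hh — Mm:chain[blocks] ⇒ blocked
  3. Rr → Mm → Kk ← Hh — Mm:chain[blocks]; Kk:collider[blocks] ⇒ blocked
  4. Rr → Dd ← Hh — Dd:collider[blocks] ⇒ blocked
  5. Rr → Kk ← Hh — Kk:collider[blocks] ⇒ blocked
  6. Rr → Kk ← Mm → Hh — Kk:collider[blocks]; Mm:fork[blocks] ⇒ blocked
All paths are blocked; Rr ⊥ Hh | {Ee, Mm} holds.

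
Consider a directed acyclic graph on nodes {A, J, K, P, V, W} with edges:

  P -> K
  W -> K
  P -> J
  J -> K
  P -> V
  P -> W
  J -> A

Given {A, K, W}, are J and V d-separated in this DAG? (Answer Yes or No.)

No — J and V are not d-separated given {A, K, W}.

There are 3 undirected paths between J and V; checking each against the conditioning set {A, K, W}:
  1. J → K ← P → V — K:collider[open]; P:fork[open] ⇒ active
  2. J → K ← W ← P → V — K:collider[open]; W:chain[blocks]; P:fork[open] ⇒ blocked
  3. J ← P → V — P:fork[open] ⇒ active
Since the path J → K ← P → V is active, J and V are not d-separated given {A, K, W}.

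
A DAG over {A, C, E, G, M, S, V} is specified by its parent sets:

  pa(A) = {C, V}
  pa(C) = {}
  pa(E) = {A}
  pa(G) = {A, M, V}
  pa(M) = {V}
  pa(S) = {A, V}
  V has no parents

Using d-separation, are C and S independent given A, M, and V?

Yes

Enumerating the 4 paths from C to S and testing each for blocking by {A, M, V}:
  1. C → A ← V → S — A:collider[open]; V:fork[blocks] ⇒ blocked
  2. C → A → G ← V → S — A:chain[blocks]; G:collider[blocks]; V:fork[blocks] ⇒ blocked
  3. C → A → G ← M ← V → S — A:chain[blocks]; G:collider[blocks]; M:chain[blocks]; V:fork[blocks] ⇒ blocked
  4. C → A → S — A:chain[blocks] ⇒ blocked
All paths are blocked; C ⊥ S | {A, M, V} holds.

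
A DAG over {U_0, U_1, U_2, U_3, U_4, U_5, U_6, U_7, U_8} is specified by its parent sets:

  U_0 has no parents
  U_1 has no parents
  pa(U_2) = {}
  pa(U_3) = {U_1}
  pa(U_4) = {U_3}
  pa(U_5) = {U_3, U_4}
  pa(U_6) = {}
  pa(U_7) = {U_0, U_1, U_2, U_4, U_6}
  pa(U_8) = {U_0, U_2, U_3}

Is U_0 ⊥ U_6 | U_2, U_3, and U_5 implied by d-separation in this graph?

Yes

Enumerating the 5 paths from U_0 to U_6 and testing each for blocking by {U_2, U_3, U_5}:
Path 1: U_0 → U_8 ← U_3 → U_4 → U_7 ← U_6
  U_8 is a collider here and neither U_8 nor any of its descendants is conditioned on, so the collider stays closed — the path is blocked at U_8.
Path 2: U_0 → U_8 ← U_3 ← U_1 → U_7 ← U_6
  U_8 is a collider here and neither U_8 nor any of its descendants is conditioned on, so the collider stays closed — the path is blocked at U_8.
Path 3: U_0 → U_8 ← U_3 → U_5 ← U_4 → U_7 ← U_6
  U_8 is a collider here and neither U_8 nor any of its descendants is conditioned on, so the collider stays closed — the path is blocked at U_8.
Path 4: U_0 → U_8 ← U_2 → U_7 ← U_6
  U_8 is a collider here and neither U_8 nor any of its descendants is conditioned on, so the collider stays closed — the path is blocked at U_8.
Path 5: U_0 → U_7 ← U_6
  U_7 is a collider here and neither U_7 nor any of its descendants is conditioned on, so the collider stays closed — the path is blocked at U_7.
All paths are blocked; U_0 ⊥ U_6 | {U_2, U_3, U_5} holds.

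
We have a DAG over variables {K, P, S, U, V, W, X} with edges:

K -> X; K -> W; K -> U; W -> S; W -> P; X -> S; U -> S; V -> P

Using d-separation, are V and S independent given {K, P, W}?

We examine all 3 paths between V and S:
Path 1: V → P ← W → S
  W is a fork here and W is conditioned on, so the path is blocked at W.
Path 2: V → P ← W ← K → U → S
  W is a chain here and W is conditioned on, so the path is blocked at W.
Path 3: V → P ← W ← K → X → S
  W is a chain here and W is conditioned on, so the path is blocked at W.
All paths are blocked; V ⊥ S | {K, P, W} holds.

Yes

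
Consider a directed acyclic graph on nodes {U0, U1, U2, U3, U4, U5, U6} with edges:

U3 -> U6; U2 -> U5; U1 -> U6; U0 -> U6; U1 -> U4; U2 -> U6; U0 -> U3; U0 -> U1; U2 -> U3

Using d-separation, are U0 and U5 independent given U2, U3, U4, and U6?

There are 6 undirected paths between U0 and U5; checking each against the conditioning set {U2, U3, U4, U6}:
Path 1: U0 → U3 ← U2 → U5
  U2 is a fork here and U2 is conditioned on, so the path is blocked at U2.
Path 2: U0 → U3 → U6 ← U2 → U5
  U3 is a chain here and U3 is conditioned on, so the path is blocked at U3.
Path 3: U0 → U1 → U6 ← U3 ← U2 → U5
  U3 is a chain here and U3 is conditioned on, so the path is blocked at U3.
Path 4: U0 → U1 → U6 ← U2 → U5
  U2 is a fork here and U2 is conditioned on, so the path is blocked at U2.
Path 5: U0 → U6 ← U3 ← U2 → U5
  U3 is a chain here and U3 is conditioned on, so the path is blocked at U3.
Path 6: U0 → U6 ← U2 → U5
  U2 is a fork here and U2 is conditioned on, so the path is blocked at U2.
All paths are blocked; U0 ⊥ U5 | {U2, U3, U4, U6} holds.

Yes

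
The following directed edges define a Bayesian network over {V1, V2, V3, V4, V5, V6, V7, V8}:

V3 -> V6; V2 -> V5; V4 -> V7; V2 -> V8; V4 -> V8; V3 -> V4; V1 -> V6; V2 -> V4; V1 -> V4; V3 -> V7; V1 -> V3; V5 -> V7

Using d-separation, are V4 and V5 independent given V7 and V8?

We examine all 6 paths between V4 and V5:
  1. V4 → V8 ← V2 → V5 — V8:collider[open]; V2:fork[open] ⇒ active
  2. V4 → V7 ← V5 — V7:collider[open] ⇒ active
  3. V4 ← V3 → V7 ← V5 — V3:fork[open]; V7:collider[open] ⇒ active
  4. V4 ← V1 → V6 ← V3 → V7 ← V5 — V1:fork[open]; V6:collider[blocks]; V3:fork[open]; V7:collider[open] ⇒ blocked
  5. V4 ← V1 → V3 → V7 ← V5 — V1:fork[open]; V3:chain[open]; V7:collider[open] ⇒ active
  6. V4 ← V2 → V5 — V2:fork[open] ⇒ active
Because an active path exists, V4 and V5 are not d-separated.

No — V4 and V5 are not d-separated given {V7, V8}.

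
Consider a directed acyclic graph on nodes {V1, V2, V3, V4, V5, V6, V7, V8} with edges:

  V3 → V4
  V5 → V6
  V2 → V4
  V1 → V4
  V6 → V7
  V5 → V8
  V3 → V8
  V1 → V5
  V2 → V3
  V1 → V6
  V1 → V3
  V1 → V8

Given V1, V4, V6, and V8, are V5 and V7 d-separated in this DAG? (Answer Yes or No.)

Enumerating the 6 paths from V5 to V7 and testing each for blocking by {V1, V4, V6, V8}:
Path 1: V5 → V8 ← V1 → V6 → V7
  V1 is a fork here and V1 is conditioned on, so the path is blocked at V1.
Path 2: V5 → V8 ← V3 ← V1 → V6 → V7
  V1 is a fork here and V1 is conditioned on, so the path is blocked at V1.
Path 3: V5 → V8 ← V3 → V4 ← V1 → V6 → V7
  V1 is a fork here and V1 is conditioned on, so the path is blocked at V1.
Path 4: V5 → V8 ← V3 ← V2 → V4 ← V1 → V6 → V7
  V1 is a fork here and V1 is conditioned on, so the path is blocked at V1.
Path 5: V5 ← V1 → V6 → V7
  V1 is a fork here and V1 is conditioned on, so the path is blocked at V1.
Path 6: V5 → V6 → V7
  V6 is a chain here and V6 is conditioned on, so the path is blocked at V6.
Every path is blocked, so V5 and V7 are d-separated given {V1, V4, V6, V8}.

Yes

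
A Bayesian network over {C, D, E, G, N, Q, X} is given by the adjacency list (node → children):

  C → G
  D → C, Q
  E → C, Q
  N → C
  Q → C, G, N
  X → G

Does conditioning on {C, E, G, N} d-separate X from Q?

No

5 paths connect X and Q; each must be blocked for d-separation to hold:
  1. X → G ← Q — G:collider[open] ⇒ active
  2. X → G ← C ← E → Q — G:collider[open]; C:chain[blocks]; E:fork[blocks] ⇒ blocked
  3. X → G ← C ← D → Q — G:collider[open]; C:chain[blocks]; D:fork[open] ⇒ blocked
  4. X → G ← C ← Q — G:collider[open]; C:chain[blocks] ⇒ blocked
  5. X → G ← C ← N ← Q — G:collider[open]; C:chain[blocks]; N:chain[blocks] ⇒ blocked
At least one path is unblocked, so d-separation fails.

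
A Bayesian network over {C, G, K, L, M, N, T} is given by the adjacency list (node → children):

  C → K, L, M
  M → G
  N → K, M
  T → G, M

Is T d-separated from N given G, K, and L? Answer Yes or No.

Enumerating the 4 paths from T to N and testing each for blocking by {G, K, L}:
Path 1: T → M ← N
  M is a collider and its descendant G is conditioned on, which opens it — no node blocks this path, so it is active.
Path 2: T → M ← C → K ← N
  M is a collider and its descendant G is conditioned on, which opens it; C is a fork and C is not conditioned on; K is a collider and K is conditioned on, which opens it — no node blocks this path, so it is active.
Path 3: T → G ← M ← N
  G is a collider and G is conditioned on, which opens it; M is a chain and M is not conditioned on — no node blocks this path, so it is active.
Path 4: T → G ← M ← C → K ← N
  G is a collider and G is conditioned on, which opens it; M is a chain and M is not conditioned on; C is a fork and C is not conditioned on; K is a collider and K is conditioned on, which opens it — no node blocks this path, so it is active.
Because an active path exists, T and N are not d-separated.

No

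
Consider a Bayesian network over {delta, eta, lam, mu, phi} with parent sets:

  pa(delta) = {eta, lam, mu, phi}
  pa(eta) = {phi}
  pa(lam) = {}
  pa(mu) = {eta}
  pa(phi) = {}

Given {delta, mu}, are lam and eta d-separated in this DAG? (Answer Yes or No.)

No

We examine all 3 paths between lam and eta:
Path 1: lam → delta ← mu ← eta
  mu is a chain here and mu is conditioned on, so the path is blocked at mu.
Path 2: lam → delta ← eta
  delta is a collider and delta is conditioned on, which opens it — no node blocks this path, so it is active.
Path 3: lam → delta ← phi → eta
  delta is a collider and delta is conditioned on, which opens it; phi is a fork and phi is not conditioned on — no node blocks this path, so it is active.
At least one path is unblocked, so d-separation fails.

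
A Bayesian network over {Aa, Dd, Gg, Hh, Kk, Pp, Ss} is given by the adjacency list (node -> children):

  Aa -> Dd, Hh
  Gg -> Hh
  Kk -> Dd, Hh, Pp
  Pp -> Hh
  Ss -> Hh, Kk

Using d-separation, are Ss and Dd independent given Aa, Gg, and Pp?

Enumerating the 6 paths from Ss to Dd and testing each for blocking by {Aa, Gg, Pp}:
Path 1: Ss → Hh ← Pp ← Kk → Dd
  Hh is a collider here and neither Hh nor any of its descendants is conditioned on, so the collider stays closed — the path is blocked at Hh.
Path 2: Ss → Hh ← Aa → Dd
  Hh is a collider here and neither Hh nor any of its descendants is conditioned on, so the collider stays closed — the path is blocked at Hh.
Path 3: Ss → Hh ← Kk → Dd
  Hh is a collider here and neither Hh nor any of its descendants is conditioned on, so the collider stays closed — the path is blocked at Hh.
Path 4: Ss → Kk → Dd
  Kk is a chain and Kk is not conditioned on — no node blocks this path, so it is active.
Path 5: Ss → Kk → Pp → Hh ← Aa → Dd
  Pp is a chain here and Pp is conditioned on, so the path is blocked at Pp.
Path 6: Ss → Kk → Hh ← Aa → Dd
  Hh is a collider here and neither Hh nor any of its descendants is conditioned on, so the collider stays closed — the path is blocked at Hh.
Because an active path exists, Ss and Dd are not d-separated.

No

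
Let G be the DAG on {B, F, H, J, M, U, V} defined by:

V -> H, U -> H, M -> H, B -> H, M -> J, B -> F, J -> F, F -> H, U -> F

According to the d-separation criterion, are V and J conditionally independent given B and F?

Yes

We examine all 4 paths between V and J:
Path 1: V → H ← M → J
  H is a collider here and neither H nor any of its descendants is conditioned on, so the collider stays closed — the path is blocked at H.
Path 2: V → H ← B → F ← J
  H is a collider here and neither H nor any of its descendants is conditioned on, so the collider stays closed — the path is blocked at H.
Path 3: V → H ← U → F ← J
  H is a collider here and neither H nor any of its descendants is conditioned on, so the collider stays closed — the path is blocked at H.
Path 4: V → H ← F ← J
  H is a collider here and neither H nor any of its descendants is conditioned on, so the collider stays closed — the path is blocked at H.
Since every path is blocked, d-separation holds.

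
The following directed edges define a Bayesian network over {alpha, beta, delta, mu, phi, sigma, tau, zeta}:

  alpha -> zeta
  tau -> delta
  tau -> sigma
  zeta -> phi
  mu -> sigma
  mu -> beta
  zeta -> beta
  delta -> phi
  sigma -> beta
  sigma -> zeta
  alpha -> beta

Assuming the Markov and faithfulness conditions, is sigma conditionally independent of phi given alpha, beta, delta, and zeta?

Yes

6 paths connect sigma and phi; each must be blocked for d-separation to hold:
Path 1: sigma ← mu → beta ← alpha → zeta → phi
  alpha is a fork here and alpha is conditioned on, so the path is blocked at alpha.
Path 2: sigma ← mu → beta ← zeta → phi
  zeta is a fork here and zeta is conditioned on, so the path is blocked at zeta.
Path 3: sigma → beta ← alpha → zeta → phi
  alpha is a fork here and alpha is conditioned on, so the path is blocked at alpha.
Path 4: sigma → beta ← zeta → phi
  zeta is a fork here and zeta is conditioned on, so the path is blocked at zeta.
Path 5: sigma ← tau → delta → phi
  delta is a chain here and delta is conditioned on, so the path is blocked at delta.
Path 6: sigma → zeta → phi
  zeta is a chain here and zeta is conditioned on, so the path is blocked at zeta.
Every path is blocked, so sigma and phi are d-separated given {alpha, beta, delta, zeta}.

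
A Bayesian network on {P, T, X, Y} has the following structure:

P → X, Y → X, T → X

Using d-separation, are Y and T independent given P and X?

No

The only undirected path from Y to T is:
Path 1: Y → X ← T
  X is a collider and X is conditioned on, which opens it — no node blocks this path, so it is active.
Since the path Y → X ← T is active, Y and T are not d-separated given {P, X}.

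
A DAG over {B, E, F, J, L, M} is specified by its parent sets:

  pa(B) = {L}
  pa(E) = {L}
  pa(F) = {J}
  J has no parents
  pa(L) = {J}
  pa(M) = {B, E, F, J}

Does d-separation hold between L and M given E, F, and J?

No

There are 4 undirected paths between L and M; checking each against the conditioning set {E, F, J}:
Path 1: L → B → M
  B is a chain and B is not conditioned on — no node blocks this path, so it is active.
Path 2: L ← J → M
  J is a fork here and J is conditioned on, so the path is blocked at J.
Path 3: L ← J → F → M
  J is a fork here and J is conditioned on, so the path is blocked at J.
Path 4: L → E → M
  E is a chain here and E is conditioned on, so the path is blocked at E.
At least one path is unblocked, so d-separation fails.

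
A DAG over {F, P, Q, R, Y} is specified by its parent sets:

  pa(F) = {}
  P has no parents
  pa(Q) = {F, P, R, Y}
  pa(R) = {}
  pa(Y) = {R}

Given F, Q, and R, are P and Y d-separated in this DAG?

No

There are 2 undirected paths between P and Y; checking each against the conditioning set {F, Q, R}:
Path 1: P → Q ← R → Y
  R is a fork here and R is conditioned on, so the path is blocked at R.
Path 2: P → Q ← Y
  Q is a collider and Q is conditioned on, which opens it — no node blocks this path, so it is active.
Since the path P → Q ← Y is active, P and Y are not d-separated given {F, Q, R}.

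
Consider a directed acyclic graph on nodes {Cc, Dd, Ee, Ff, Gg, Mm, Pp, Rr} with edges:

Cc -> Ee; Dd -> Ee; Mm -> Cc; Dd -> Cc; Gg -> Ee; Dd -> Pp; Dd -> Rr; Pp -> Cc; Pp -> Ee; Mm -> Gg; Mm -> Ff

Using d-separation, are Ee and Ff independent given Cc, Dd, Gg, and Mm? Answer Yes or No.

Yes

There are 6 undirected paths between Ee and Ff; checking each against the conditioning set {Cc, Dd, Gg, Mm}:
  1. Ee ← Gg ← Mm → Ff — Gg:chain[blocks]; Mm:fork[blocks] ⇒ blocked
  2. Ee ← Dd → Pp → Cc ← Mm → Ff — Dd:fork[blocks]; Pp:chain[open]; Cc:collider[open]; Mm:fork[blocks] ⇒ blocked
  3. Ee ← Dd → Cc ← Mm → Ff — Dd:fork[blocks]; Cc:collider[open]; Mm:fork[blocks] ⇒ blocked
  4. Ee ← Pp ← Dd → Cc ← Mm → Ff — Pp:chain[open]; Dd:fork[blocks]; Cc:collider[open]; Mm:fork[blocks] ⇒ blocked
  5. Ee ← Pp → Cc ← Mm → Ff — Pp:fork[open]; Cc:collider[open]; Mm:fork[blocks] ⇒ blocked
  6. Ee ← Cc ← Mm → Ff — Cc:chain[blocks]; Mm:fork[blocks] ⇒ blocked
Since every path is blocked, d-separation holds.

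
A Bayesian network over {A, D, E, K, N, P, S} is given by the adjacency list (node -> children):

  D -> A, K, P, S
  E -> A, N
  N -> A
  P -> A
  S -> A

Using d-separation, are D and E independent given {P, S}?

Yes — D and E are d-separated given {P, S}.

6 paths connect D and E; each must be blocked for d-separation to hold:
Path 1: D → A ← E
  A is a collider here and neither A nor any of its descendants is conditioned on, so the collider stays closed — the path is blocked at A.
Path 2: D → A ← N ← E
  A is a collider here and neither A nor any of its descendants is conditioned on, so the collider stays closed — the path is blocked at A.
Path 3: D → S → A ← E
  S is a chain here and S is conditioned on, so the path is blocked at S.
Path 4: D → S → A ← N ← E
  S is a chain here and S is conditioned on, so the path is blocked at S.
Path 5: D → P → A ← E
  P is a chain here and P is conditioned on, so the path is blocked at P.
Path 6: D → P → A ← N ← E
  P is a chain here and P is conditioned on, so the path is blocked at P.
Every path is blocked, so D and E are d-separated given {P, S}.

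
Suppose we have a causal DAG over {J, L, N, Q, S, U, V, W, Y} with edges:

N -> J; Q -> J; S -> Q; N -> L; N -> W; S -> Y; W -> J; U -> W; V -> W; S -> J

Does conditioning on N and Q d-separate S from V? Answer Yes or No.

Yes — S and V are d-separated given {N, Q}.

We examine all 4 paths between S and V:
Path 1: S → Q → J ← W ← V
  Q is a chain here and Q is conditioned on, so the path is blocked at Q.
Path 2: S → Q → J ← N → W ← V
  Q is a chain here and Q is conditioned on, so the path is blocked at Q.
Path 3: S → J ← W ← V
  J is a collider here and neither J nor any of its descendants is conditioned on, so the collider stays closed — the path is blocked at J.
Path 4: S → J ← N → W ← V
  J is a collider here and neither J nor any of its descendants is conditioned on, so the collider stays closed — the path is blocked at J.
All paths are blocked; S ⊥ V | {N, Q} holds.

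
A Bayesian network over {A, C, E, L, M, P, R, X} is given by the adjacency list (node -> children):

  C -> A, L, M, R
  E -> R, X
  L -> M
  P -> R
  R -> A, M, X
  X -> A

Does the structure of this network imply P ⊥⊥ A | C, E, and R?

Yes

6 paths connect P and A; each must be blocked for d-separation to hold:
Path 1: P → R → A
  R is a chain here and R is conditioned on, so the path is blocked at R.
Path 2: P → R → M ← C → A
  R is a chain here and R is conditioned on, so the path is blocked at R.
Path 3: P → R → M ← L ← C → A
  R is a chain here and R is conditioned on, so the path is blocked at R.
Path 4: P → R ← C → A
  C is a fork here and C is conditioned on, so the path is blocked at C.
Path 5: P → R ← E → X → A
  E is a fork here and E is conditioned on, so the path is blocked at E.
Path 6: P → R → X → A
  R is a chain here and R is conditioned on, so the path is blocked at R.
Every path is blocked, so P and A are d-separated given {C, E, R}.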